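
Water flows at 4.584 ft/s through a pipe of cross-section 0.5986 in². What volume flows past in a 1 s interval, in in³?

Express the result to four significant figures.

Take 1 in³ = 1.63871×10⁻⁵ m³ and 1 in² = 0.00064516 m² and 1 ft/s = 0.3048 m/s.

32.93 in³

4.584 ft/s × 0.3048 → 1.3972 m/s
0.5986 in² × 0.00064516 → 3.86193×10⁻⁴ m²
V = v × A × t = 1.3972 m/s × 3.86193×10⁻⁴ m² × 1 s = 5.39589×10⁻⁴ m³
5.39589×10⁻⁴ m³ ÷ (1.63871×10⁻⁵ m³/in³) = 32.9277 in³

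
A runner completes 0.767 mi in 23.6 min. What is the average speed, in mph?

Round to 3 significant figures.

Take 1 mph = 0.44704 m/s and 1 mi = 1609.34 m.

1.95 mph

0.767 mi × 1609.34 = 1234.36 m
23.6 min × 60 = 1416 s
v = d / t = 1234.36 m / 1416 s = 0.871723 m/s
0.871723 m/s ÷ (0.44704 m/s/mph) = 1.94999 mph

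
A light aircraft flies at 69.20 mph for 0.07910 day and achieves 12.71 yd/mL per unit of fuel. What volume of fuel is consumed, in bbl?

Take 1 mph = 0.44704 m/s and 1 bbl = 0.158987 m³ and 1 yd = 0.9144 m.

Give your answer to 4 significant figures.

69.20 mph → 30.9352 m/s
0.07910 day → 6834.24 s
d = v × t = 30.9352 × 6834.24 = 211419 m
12.71 yd/mL → 1.1622×10⁷ m/m³
V = d / (distance per unit fuel) = 211419 / 1.1622×10⁷ = 0.0181913 m³
In bbl: 0.0181913 / 0.158987 = 0.11442 bbl

0.1144 bbl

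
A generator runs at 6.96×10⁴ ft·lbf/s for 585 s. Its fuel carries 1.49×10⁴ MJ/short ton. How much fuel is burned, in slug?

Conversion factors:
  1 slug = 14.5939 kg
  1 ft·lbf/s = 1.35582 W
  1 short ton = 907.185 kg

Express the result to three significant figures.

6.96×10⁴ ft·lbf/s → 94365.1 W
E = P × t = 94365.1 × 585 = 5.52036×10⁷ J
1.49×10⁴ MJ/short ton → 1.64244×10⁷ J/kg
m = E / e_s = 5.52036×10⁷ / 1.64244×10⁷ = 3.36107 kg
In slug: 3.36107 / 14.5939 = 0.230306 slug

0.230 slug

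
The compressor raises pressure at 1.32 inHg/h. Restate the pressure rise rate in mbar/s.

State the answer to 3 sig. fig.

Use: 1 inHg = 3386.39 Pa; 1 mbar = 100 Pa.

1.32 inHg/h × 3386.39 Pa/inHg ÷ 3600 s/h = 1.24168 Pa/s
1.24168 Pa/s ÷ 100 Pa/mbar = 0.0124168 mbar/s

0.0124 mbar/s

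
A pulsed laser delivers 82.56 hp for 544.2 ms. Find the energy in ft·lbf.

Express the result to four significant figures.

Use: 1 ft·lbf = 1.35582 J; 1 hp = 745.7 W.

82.56 hp × 745.7 = 61565 W
544.2 ms × 0.001 = 0.5442 s
E = P × t = 61565 W × 0.5442 s = 33503.7 J
33503.7 J ÷ (1.35582 J/ft·lbf) = 24711 ft·lbf

2.471×10⁴ ft·lbf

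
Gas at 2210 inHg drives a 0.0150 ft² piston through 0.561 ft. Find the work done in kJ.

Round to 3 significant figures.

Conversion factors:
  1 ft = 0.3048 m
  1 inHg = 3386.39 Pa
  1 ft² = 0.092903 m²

1.78 kJ

2210 inHg → 7.48392×10⁶ Pa
0.0150 ft² → 0.00139354 m²
F = P × A = 7.48392×10⁶ × 0.00139354 = 10429.1 N
0.561 ft → 0.170993 m
W = F × d = 10429.1 × 0.170993 = 1783.3 J
In kJ: 1783.3 / 1000 = 1.7833 kJ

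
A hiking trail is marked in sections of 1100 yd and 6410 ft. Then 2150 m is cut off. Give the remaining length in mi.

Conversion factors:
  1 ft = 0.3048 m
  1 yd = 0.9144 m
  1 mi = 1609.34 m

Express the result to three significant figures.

1100 yd × 0.9144 → 1005.84 m
6410 ft × 0.3048 → 1953.77 m
2150 m (already m)
Sum: 1005.84 + 1953.77 − 2150 = 809.61 m
In mi: 809.61 / 1609.34 = 0.50307 mi

0.503 mi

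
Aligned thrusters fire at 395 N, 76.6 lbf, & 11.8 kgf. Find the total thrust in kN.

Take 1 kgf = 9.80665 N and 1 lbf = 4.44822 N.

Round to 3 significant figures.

395 N (already N)
76.6 lbf × 4.44822 → 340.734 N
11.8 kgf × 9.80665 → 115.718 N
Combined: 395 + 340.734 + 115.718 = 851.452 N
In kN: 851.452 / 1000 = 0.851452 kN

0.851 kN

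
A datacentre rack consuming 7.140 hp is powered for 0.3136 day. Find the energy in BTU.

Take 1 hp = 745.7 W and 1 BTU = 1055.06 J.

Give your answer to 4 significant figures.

1.367×10⁵ BTU

7.140 hp × 745.7 = 5324.3 W
0.3136 day × 86400 = 27095 s
E = P × t = 5324.3 W × 27095 s = 1.44262×10⁸ J
1.44262×10⁸ J ÷ (1055.06 J/BTU) = 136733 BTU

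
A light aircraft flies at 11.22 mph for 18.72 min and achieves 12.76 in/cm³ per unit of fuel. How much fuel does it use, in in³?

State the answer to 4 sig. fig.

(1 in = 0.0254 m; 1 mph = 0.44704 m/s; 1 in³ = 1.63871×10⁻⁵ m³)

11.22 mph → 5.01579 m/s
18.72 min → 1123.2 s
d = v × t = 5.01579 × 1123.2 = 5633.74 m
12.76 in/cm³ → 324104 m/m³
V = d / (distance per unit fuel) = 5633.74 / 324104 = 0.0173825 m³
In in³: 0.0173825 / 1.63871×10⁻⁵ = 1060.74 in³

1061 in³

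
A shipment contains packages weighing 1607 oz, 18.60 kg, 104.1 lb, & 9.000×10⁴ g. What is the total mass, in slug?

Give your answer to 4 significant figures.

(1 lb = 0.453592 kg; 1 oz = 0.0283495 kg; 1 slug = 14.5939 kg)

1607 oz × 0.0283495 = 45.5576 kg
18.60 kg (already kg)
104.1 lb × 0.453592 = 47.2189 kg
9.000×10⁴ g × 0.001 = 90 kg
Combined: 45.5576 + 18.6 + 47.2189 + 90 = 201.376 kg
In slug: 201.376 / 14.5939 = 13.7986 slug

13.80 slug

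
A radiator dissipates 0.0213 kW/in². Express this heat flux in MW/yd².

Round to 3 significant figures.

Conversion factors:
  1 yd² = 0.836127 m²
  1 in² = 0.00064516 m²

0.0213 kW/in² × 1000 W/kW ÷ 0.00064516 m²/in² = 33015.1 W/m²
33015.1 W/m² ÷ 1000000 W/MW × 0.836127 m²/yd² = 0.0276048 MW/yd²

0.0276 MW/yd²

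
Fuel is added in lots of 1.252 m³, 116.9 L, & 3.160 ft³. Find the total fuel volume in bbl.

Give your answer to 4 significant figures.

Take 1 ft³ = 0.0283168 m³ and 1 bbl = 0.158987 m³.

9.173 bbl

1.252 m³ (already m³)
116.9 L × 0.001 = 0.1169 m³
3.160 ft³ × 0.0283168 = 0.0894811 m³
Sum: 1.252 + 0.1169 + 0.0894811 = 1.45838 m³
In bbl: 1.45838 / 0.158987 = 9.17295 bbl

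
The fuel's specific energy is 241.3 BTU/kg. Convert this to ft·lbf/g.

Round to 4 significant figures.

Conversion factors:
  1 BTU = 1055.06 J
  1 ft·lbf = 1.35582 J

187.8 ft·lbf/g

241.3 BTU/kg × 1055.06 J/BTU = 254586 J/kg
254586 J/kg ÷ 1.35582 J/ft·lbf × 0.001 kg/g = 187.773 ft·lbf/g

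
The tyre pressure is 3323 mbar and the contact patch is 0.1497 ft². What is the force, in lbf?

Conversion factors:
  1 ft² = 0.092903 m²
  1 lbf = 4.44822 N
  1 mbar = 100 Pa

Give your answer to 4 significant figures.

1039 lbf

3323 mbar × 100 → 332300 Pa
0.1497 ft² × 0.092903 → 0.0139076 m²
F = P × A = 332300 Pa × 0.0139076 m² = 4621.5 N
4621.5 N ÷ (4.44822 N/lbf) = 1038.95 lbf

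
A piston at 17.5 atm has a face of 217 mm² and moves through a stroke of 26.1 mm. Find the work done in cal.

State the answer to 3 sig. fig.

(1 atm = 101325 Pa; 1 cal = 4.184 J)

17.5 atm → 1.77319×10⁶ Pa
217 mm² → 2.17×10⁻⁴ m²
F = P × A = 1.77319×10⁶ × 2.17×10⁻⁴ = 384.782 N
26.1 mm → 0.0261 m
W = F × d = 384.782 × 0.0261 = 10.0428 J
In cal: 10.0428 / 4.184 = 2.40029 cal

2.40 cal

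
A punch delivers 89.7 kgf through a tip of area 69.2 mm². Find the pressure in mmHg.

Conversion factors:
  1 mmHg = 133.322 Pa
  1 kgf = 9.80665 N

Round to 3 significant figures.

9.53×10⁴ mmHg

89.7 kgf × 9.80665 = 879.657 N
69.2 mm² × 10⁻⁶ = 6.92×10⁻⁵ m²
P = F / A = 879.657 N / 6.92×10⁻⁵ m² = 1.27118×10⁷ Pa
1.27118×10⁷ Pa ÷ (133.322 Pa/mmHg) = 95346.6 mmHg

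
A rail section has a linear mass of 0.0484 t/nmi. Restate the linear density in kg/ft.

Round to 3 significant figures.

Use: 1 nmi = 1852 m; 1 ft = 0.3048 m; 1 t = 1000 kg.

0.0484 t/nmi × 1000 kg/t ÷ 1852 m/nmi = 0.0261339 kg/m
0.0261339 kg/m × 0.3048 m/ft = 0.00796561 kg/ft

0.00797 kg/ft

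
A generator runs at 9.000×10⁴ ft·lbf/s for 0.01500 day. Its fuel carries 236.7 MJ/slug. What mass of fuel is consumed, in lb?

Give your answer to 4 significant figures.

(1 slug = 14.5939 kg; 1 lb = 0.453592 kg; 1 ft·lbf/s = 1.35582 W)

9.000×10⁴ ft·lbf/s → 122024 W
0.01500 day → 1296 s
E = P × t = 122024 × 1296 = 1.58143×10⁸ J
236.7 MJ/slug → 1.62191×10⁷ J/kg
m = E / e_s = 1.58143×10⁸ / 1.62191×10⁷ = 9.75042 kg
In lb: 9.75042 / 0.453592 = 21.496 lb

21.50 lb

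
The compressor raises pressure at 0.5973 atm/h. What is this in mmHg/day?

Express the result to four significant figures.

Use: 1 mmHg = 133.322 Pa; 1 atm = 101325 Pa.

1.089×10⁴ mmHg/day

0.5973 atm/h × 101325 Pa/atm ÷ 3600 s/h = 16.8115 Pa/s
16.8115 Pa/s ÷ 133.322 Pa/mmHg × 86400 s/day = 10894.8 mmHg/day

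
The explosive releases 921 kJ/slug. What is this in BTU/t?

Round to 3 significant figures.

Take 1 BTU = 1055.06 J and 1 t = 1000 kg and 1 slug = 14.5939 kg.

921 kJ/slug × 1000 J/kJ ÷ 14.5939 kg/slug = 63108.6 J/kg
63108.6 J/kg ÷ 1055.06 J/BTU × 1000 kg/t = 59815.2 BTU/t

5.98×10⁴ BTU/t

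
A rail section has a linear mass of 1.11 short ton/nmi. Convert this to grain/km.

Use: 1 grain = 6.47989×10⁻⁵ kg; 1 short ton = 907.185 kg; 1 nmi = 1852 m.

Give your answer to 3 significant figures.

1.11 short ton/nmi × 907.185 kg/short ton ÷ 1852 m/nmi = 0.543723 kg/m
0.543723 kg/m ÷ 6.47989×10⁻⁵ kg/grain × 1000 m/km = 8.39093×10⁶ grain/km

8.39×10⁶ grain/km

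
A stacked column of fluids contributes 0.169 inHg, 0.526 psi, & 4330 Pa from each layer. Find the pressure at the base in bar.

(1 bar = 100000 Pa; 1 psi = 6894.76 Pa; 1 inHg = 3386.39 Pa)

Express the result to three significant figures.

0.169 inHg × 3386.39 = 572.3 Pa
0.526 psi × 6894.76 = 3626.64 Pa
4330 Pa (already Pa)
Combined: 572.3 + 3626.64 + 4330 = 8528.94 Pa
In bar: 8528.94 / 100000 = 0.0852894 bar

0.0853 bar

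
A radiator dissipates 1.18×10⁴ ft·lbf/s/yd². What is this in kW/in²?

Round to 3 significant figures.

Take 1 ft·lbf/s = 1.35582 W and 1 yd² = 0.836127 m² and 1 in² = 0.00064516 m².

1.18×10⁴ ft·lbf/s/yd² × 1.35582 W/ft·lbf/s ÷ 0.836127 m²/yd² = 19134.3 W/m²
19134.3 W/m² ÷ 1000 W/kW × 0.00064516 m²/in² = 0.0123447 kW/in²

0.0123 kW/in²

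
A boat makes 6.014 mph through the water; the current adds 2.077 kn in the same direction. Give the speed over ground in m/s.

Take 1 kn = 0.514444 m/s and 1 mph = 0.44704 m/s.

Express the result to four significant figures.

6.014 mph × 0.44704 → 2.6885 m/s
2.077 kn × 0.514444 → 1.0685 m/s
Total: 2.6885 + 1.0685 = 3.757 m/s

3.757 m/s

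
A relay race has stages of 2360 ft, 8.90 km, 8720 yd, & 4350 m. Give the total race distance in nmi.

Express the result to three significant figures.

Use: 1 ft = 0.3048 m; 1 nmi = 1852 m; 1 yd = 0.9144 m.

2360 ft × 0.3048 = 719.328 m
8.90 km × 1000 = 8900 m
8720 yd × 0.9144 = 7973.57 m
4350 m (already m)
Total: 719.328 + 8900 + 7973.57 + 4350 = 21942.9 m
In nmi: 21942.9 / 1852 = 11.8482 nmi

11.8 nmi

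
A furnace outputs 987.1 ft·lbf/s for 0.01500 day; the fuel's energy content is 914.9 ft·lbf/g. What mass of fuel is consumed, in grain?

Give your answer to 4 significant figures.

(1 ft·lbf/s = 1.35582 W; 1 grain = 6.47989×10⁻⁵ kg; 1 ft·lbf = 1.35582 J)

987.1 ft·lbf/s → 1338.33 W
0.01500 day → 1296 s
E = P × t = 1338.33 × 1296 = 1.73448×10⁶ J
914.9 ft·lbf/g → 1.24044×10⁶ J/kg
m = E / e_s = 1.73448×10⁶ / 1.24044×10⁶ = 1.39828 kg
In grain: 1.39828 / 6.47989×10⁻⁵ = 21578.8 grain

2.158×10⁴ grain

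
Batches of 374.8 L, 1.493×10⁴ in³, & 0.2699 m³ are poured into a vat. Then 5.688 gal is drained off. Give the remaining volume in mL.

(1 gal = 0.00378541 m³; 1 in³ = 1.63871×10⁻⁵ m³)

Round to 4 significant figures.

8.678×10⁵ mL

374.8 L × 0.001 → 0.3748 m³
1.493×10⁴ in³ × 1.63871×10⁻⁵ → 0.244659 m³
0.2699 m³ (already m³)
5.688 gal × 0.00378541 → 0.0215314 m³
Result: 0.3748 + 0.244659 + 0.2699 − 0.0215314 = 0.867828 m³
In mL: 0.867828 / 10⁻⁶ = 867828 mL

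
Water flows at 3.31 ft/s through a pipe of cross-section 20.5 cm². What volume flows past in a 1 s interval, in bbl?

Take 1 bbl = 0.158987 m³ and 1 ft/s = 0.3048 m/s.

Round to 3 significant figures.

3.31 ft/s × 0.3048 → 1.00889 m/s
20.5 cm² × 0.0001 → 0.00205 m²
V = v × A × t = 1.00889 m/s × 0.00205 m² × 1 s = 0.00206822 m³
0.00206822 m³ ÷ (0.158987 m³/bbl) = 0.0130087 bbl

0.0130 bbl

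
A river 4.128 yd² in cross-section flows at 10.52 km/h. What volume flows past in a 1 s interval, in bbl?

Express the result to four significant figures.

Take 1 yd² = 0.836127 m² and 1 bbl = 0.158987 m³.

10.52 km/h × (1/3.6) → 2.92222 m/s
4.128 yd² × 0.836127 → 3.45153 m²
V = v × A × t = 2.92222 m/s × 3.45153 m² × 1 s = 10.0861 m³
10.0861 m³ ÷ (0.158987 m³/bbl) = 63.4398 bbl

63.44 bbl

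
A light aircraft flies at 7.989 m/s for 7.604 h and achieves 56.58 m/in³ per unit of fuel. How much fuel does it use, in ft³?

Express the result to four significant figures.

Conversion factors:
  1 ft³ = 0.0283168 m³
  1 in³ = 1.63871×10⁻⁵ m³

7.604 h → 27374.4 s
d = v × t = 7.989 × 27374.4 = 218694 m
56.58 m/in³ → 3.45272×10⁶ m/m³
V = d / (distance per unit fuel) = 218694 / 3.45272×10⁶ = 0.0633396 m³
In ft³: 0.0633396 / 0.0283168 = 2.23682 ft³

2.237 ft³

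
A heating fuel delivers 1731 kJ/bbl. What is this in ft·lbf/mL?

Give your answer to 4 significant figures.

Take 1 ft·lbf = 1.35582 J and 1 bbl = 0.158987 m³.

8.030 ft·lbf/mL

1731 kJ/bbl × 1000 J/kJ ÷ 0.158987 m³/bbl = 1.08877×10⁷ J/m³
1.08877×10⁷ J/m³ ÷ 1.35582 J/ft·lbf × 10⁻⁶ m³/mL = 8.03034 ft·lbf/mL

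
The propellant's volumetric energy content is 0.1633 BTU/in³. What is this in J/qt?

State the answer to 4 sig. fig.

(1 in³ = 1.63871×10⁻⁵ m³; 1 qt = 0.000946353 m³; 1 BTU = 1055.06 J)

9950 J/qt

0.1633 BTU/in³ × 1055.06 J/BTU ÷ 1.63871×10⁻⁵ m³/in³ = 1.05138×10⁷ J/m³
1.05138×10⁷ J/m³ × 0.000946353 m³/qt = 9949.77 J/qt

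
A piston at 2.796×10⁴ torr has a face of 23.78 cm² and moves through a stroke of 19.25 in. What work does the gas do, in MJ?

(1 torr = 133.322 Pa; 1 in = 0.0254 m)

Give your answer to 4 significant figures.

2.796×10⁴ torr → 3.72768×10⁶ Pa
23.78 cm² → 0.002378 m²
F = P × A = 3.72768×10⁶ × 0.002378 = 8864.42 N
19.25 in → 0.48895 m
W = F × d = 8864.42 × 0.48895 = 4334.26 J
In MJ: 4334.26 / 1000000 = 0.00433426 MJ

0.004334 MJ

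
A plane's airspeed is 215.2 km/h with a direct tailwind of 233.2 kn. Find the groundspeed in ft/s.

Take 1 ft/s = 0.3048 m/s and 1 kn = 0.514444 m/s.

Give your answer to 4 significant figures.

589.7 ft/s

215.2 km/h × (1/3.6) = 59.7778 m/s
233.2 kn × 0.514444 = 119.968 m/s
Combined: 59.7778 + 119.968 = 179.746 m/s
In ft/s: 179.746 / 0.3048 = 589.718 ft/s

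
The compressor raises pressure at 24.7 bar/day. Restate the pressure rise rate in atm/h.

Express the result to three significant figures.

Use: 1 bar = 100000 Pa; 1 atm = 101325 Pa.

24.7 bar/day × 100000 Pa/bar ÷ 86400 s/day = 28.588 Pa/s
28.588 Pa/s ÷ 101325 Pa/atm × 3600 s/h = 1.01571 atm/h

1.02 atm/h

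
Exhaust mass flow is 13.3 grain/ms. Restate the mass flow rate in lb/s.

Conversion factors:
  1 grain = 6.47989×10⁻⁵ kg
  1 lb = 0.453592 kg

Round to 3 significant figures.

13.3 grain/ms × 6.47989×10⁻⁵ kg/grain ÷ 0.001 s/ms = 0.861825 kg/s
0.861825 kg/s ÷ 0.453592 kg/lb = 1.9 lb/s

1.90 lb/s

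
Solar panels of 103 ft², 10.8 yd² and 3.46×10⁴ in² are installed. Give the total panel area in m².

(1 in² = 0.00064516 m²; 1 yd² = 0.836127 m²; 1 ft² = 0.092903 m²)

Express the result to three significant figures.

40.9 m²

103 ft² × 0.092903 = 9.56901 m²
10.8 yd² × 0.836127 = 9.03017 m²
3.46×10⁴ in² × 0.00064516 = 22.3225 m²
Total: 9.56901 + 9.03017 + 22.3225 = 40.9217 m²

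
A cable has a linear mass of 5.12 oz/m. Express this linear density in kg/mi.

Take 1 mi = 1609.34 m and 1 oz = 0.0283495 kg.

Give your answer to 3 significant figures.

5.12 oz/m × 0.0283495 kg/oz = 0.145149 kg/m
0.145149 kg/m × 1609.34 m/mi = 233.594 kg/mi

234 kg/mi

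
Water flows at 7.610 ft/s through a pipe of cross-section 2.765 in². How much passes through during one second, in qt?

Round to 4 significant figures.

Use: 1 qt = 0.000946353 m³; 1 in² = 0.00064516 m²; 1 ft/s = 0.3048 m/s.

4.372 qt

7.610 ft/s × 0.3048 = 2.31953 m/s
2.765 in² × 0.00064516 = 0.00178387 m²
V = v × A × t = 2.31953 m/s × 0.00178387 m² × 1 s = 0.00413774 m³
0.00413774 m³ ÷ (0.000946353 m³/qt) = 4.3723 qt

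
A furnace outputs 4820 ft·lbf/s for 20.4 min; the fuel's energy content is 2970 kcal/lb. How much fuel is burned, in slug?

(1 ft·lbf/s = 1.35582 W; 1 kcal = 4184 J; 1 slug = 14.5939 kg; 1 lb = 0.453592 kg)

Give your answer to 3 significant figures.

0.0200 slug

4820 ft·lbf/s → 6535.05 W
20.4 min → 1224 s
E = P × t = 6535.05 × 1224 = 7.9989×10⁶ J
2970 kcal/lb → 2.73957×10⁷ J/kg
m = E / e_s = 7.9989×10⁶ / 2.73957×10⁷ = 0.291976 kg
In slug: 0.291976 / 14.5939 = 0.0200067 slug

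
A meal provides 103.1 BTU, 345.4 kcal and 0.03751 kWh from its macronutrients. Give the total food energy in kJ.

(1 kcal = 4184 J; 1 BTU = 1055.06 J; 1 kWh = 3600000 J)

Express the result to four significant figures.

103.1 BTU × 1055.06 = 108777 J
345.4 kcal × 4184 = 1.44515×10⁶ J
0.03751 kWh × 3600000 = 135036 J
Sum: 108777 + 1.44515×10⁶ + 135036 = 1.68896×10⁶ J
In kJ: 1.68896×10⁶ / 1000 = 1688.96 kJ

1689 kJ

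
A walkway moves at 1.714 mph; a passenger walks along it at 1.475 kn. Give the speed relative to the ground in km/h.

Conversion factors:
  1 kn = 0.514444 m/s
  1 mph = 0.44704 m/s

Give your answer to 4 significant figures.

1.714 mph × 0.44704 → 0.766227 m/s
1.475 kn × 0.514444 → 0.758805 m/s
Total: 0.766227 + 0.758805 = 1.52503 m/s
In km/h: 1.52503 / (1/3.6) = 5.49011 km/h

5.490 km/h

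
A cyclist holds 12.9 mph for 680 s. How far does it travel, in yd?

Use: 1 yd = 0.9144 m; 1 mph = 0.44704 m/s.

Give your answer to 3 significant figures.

4290 yd

12.9 mph × 0.44704 = 5.76682 m/s
d = v × t = 5.76682 m/s × 680 s = 3921.44 m
3921.44 m ÷ (0.9144 m/yd) = 4288.54 yd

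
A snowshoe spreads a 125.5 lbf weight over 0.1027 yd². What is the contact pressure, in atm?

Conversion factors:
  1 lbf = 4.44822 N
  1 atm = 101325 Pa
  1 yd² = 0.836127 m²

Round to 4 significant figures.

125.5 lbf × 4.44822 → 558.252 N
0.1027 yd² × 0.836127 → 0.0858702 m²
P = F / A = 558.252 N / 0.0858702 m² = 6501.11 Pa
6501.11 Pa ÷ (101325 Pa/atm) = 0.064161 atm

0.06416 atm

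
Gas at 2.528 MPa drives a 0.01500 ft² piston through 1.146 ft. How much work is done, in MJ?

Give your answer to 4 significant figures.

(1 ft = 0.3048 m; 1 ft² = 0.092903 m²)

2.528 MPa → 2.528×10⁶ Pa
0.01500 ft² → 0.00139354 m²
F = P × A = 2.528×10⁶ × 0.00139354 = 3522.87 N
1.146 ft → 0.349301 m
W = F × d = 3522.87 × 0.349301 = 1230.54 J
In MJ: 1230.54 / 1000000 = 0.00123054 MJ

0.001231 MJ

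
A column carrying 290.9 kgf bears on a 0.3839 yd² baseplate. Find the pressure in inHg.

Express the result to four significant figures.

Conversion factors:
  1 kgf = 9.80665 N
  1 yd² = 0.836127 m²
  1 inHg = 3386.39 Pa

2.624 inHg

290.9 kgf × 9.80665 → 2852.75 N
0.3839 yd² × 0.836127 → 0.320989 m²
P = F / A = 2852.75 N / 0.320989 m² = 8887.38 Pa
8887.38 Pa ÷ (3386.39 Pa/inHg) = 2.62444 inHg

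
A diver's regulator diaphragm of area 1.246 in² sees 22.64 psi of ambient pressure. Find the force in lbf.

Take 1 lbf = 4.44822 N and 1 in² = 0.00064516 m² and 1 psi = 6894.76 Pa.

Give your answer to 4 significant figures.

28.21 lbf

22.64 psi × 6894.76 → 156097 Pa
1.246 in² × 0.00064516 → 8.03869×10⁻⁴ m²
F = P × A = 156097 Pa × 8.03869×10⁻⁴ m² = 125.482 N
125.482 N ÷ (4.44822 N/lbf) = 28.2095 lbf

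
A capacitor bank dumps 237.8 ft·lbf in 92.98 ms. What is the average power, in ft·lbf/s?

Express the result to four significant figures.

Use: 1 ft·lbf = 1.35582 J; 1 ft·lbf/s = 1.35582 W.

2558 ft·lbf/s

237.8 ft·lbf × 1.35582 → 322.414 J
92.98 ms × 0.001 → 0.09298 s
P = E / t = 322.414 J / 0.09298 s = 3467.56 W
3467.56 W ÷ (1.35582 W/ft·lbf/s) = 2557.54 ft·lbf/s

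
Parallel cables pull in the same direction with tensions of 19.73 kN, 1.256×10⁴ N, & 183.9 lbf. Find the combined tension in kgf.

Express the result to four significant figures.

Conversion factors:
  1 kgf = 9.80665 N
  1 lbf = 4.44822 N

3376 kgf

19.73 kN × 1000 = 19730 N
1.256×10⁴ N (already N)
183.9 lbf × 4.44822 = 818.028 N
Combined: 19730 + 12560 + 818.028 = 33108 N
In kgf: 33108 / 9.80665 = 3376.08 kgf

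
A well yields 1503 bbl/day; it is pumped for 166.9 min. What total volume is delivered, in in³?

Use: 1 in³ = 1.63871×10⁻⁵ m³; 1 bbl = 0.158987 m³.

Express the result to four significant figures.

1.690×10⁶ in³

1503 bbl/day → 0.00276571 m³/s
166.9 min → 10014 s
V = Q × t = 0.00276571 × 10014 = 27.6958 m³
In in³: 27.6958 / 1.63871×10⁻⁵ = 1.6901×10⁶ in³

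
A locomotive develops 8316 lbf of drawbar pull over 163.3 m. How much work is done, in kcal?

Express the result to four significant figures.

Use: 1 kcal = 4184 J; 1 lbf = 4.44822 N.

8316 lbf × 4.44822 = 36991.4 N
W = F × d = 36991.4 N × 163.3 m = 6.0407×10⁶ J
6.0407×10⁶ J ÷ (4184 J/kcal) = 1443.76 kcal

1444 kcal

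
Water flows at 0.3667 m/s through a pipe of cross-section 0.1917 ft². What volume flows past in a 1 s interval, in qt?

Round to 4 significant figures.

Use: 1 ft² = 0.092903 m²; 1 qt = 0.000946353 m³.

6.901 qt

0.1917 ft² × 0.092903 = 0.0178095 m²
V = v × A × t = 0.3667 m/s × 0.0178095 m² × 1 s = 0.00653074 m³
0.00653074 m³ ÷ (0.000946353 m³/qt) = 6.90096 qt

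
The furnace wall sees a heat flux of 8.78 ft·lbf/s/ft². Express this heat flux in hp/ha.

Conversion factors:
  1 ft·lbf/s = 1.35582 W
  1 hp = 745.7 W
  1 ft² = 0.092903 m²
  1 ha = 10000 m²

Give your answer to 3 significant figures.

1720 hp/ha

8.78 ft·lbf/s/ft² × 1.35582 W/ft·lbf/s ÷ 0.092903 m²/ft² = 128.135 W/m²
128.135 W/m² ÷ 745.7 W/hp × 10000 m²/ha = 1718.32 hp/ha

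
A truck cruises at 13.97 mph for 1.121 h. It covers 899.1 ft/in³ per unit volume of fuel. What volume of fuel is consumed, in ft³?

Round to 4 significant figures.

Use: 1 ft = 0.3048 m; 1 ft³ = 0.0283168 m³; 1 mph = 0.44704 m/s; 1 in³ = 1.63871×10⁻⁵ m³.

13.97 mph → 6.24515 m/s
1.121 h → 4035.6 s
d = v × t = 6.24515 × 4035.6 = 25202.9 m
899.1 ft/in³ → 1.67233×10⁷ m/m³
V = d / (distance per unit fuel) = 25202.9 / 1.67233×10⁷ = 0.00150705 m³
In ft³: 0.00150705 / 0.0283168 = 0.0532211 ft³

0.05322 ft³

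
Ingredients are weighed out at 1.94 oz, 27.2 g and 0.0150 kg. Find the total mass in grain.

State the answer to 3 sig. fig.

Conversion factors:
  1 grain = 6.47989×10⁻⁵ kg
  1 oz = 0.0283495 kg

1500 grain

1.94 oz × 0.0283495 = 0.054998 kg
27.2 g × 0.001 = 0.0272 kg
0.0150 kg (already kg)
Total: 0.054998 + 0.0272 + 0.015 = 0.097198 kg
In grain: 0.097198 / 6.47989×10⁻⁵ = 1499.99 grain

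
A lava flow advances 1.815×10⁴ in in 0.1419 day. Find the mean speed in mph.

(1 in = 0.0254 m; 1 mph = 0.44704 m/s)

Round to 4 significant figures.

1.815×10⁴ in × 0.0254 → 461.01 m
0.1419 day × 86400 → 12260.2 s
v = d / t = 461.01 m / 12260.2 s = 0.0376022 m/s
0.0376022 m/s ÷ (0.44704 m/s/mph) = 0.0841137 mph

0.08411 mph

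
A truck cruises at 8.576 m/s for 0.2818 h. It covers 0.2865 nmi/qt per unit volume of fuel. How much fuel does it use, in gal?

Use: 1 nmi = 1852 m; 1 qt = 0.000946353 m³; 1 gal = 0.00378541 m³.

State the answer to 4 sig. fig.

0.2818 h → 1014.48 s
d = v × t = 8.576 × 1014.48 = 8700.18 m
0.2865 nmi/qt → 560677 m/m³
V = d / (distance per unit fuel) = 8700.18 / 560677 = 0.0155173 m³
In gal: 0.0155173 / 0.00378541 = 4.09924 gal

4.099 gal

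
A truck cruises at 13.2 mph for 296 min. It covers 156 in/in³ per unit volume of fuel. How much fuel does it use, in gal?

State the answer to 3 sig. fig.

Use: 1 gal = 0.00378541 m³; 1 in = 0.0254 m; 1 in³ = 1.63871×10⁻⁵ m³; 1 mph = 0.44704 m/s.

114 gal

13.2 mph → 5.90093 m/s
296 min → 17760 s
d = v × t = 5.90093 × 17760 = 104801 m
156 in/in³ → 241800 m/m³
V = d / (distance per unit fuel) = 104801 / 241800 = 0.43342 m³
In gal: 0.43342 / 0.00378541 = 114.498 gal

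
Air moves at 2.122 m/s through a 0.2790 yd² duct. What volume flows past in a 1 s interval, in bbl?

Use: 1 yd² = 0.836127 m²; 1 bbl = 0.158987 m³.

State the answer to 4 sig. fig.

3.114 bbl

0.2790 yd² × 0.836127 = 0.233279 m²
V = v × A × t = 2.122 m/s × 0.233279 m² × 1 s = 0.495018 m³
0.495018 m³ ÷ (0.158987 m³/bbl) = 3.11358 bbl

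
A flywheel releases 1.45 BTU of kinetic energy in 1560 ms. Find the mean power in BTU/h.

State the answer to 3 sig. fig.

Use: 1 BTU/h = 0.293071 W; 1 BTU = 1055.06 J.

3350 BTU/h

1.45 BTU × 1055.06 → 1529.84 J
1560 ms × 0.001 → 1.56 s
P = E / t = 1529.84 J / 1.56 s = 980.667 W
980.667 W ÷ (0.293071 W/BTU/h) = 3346.18 BTU/h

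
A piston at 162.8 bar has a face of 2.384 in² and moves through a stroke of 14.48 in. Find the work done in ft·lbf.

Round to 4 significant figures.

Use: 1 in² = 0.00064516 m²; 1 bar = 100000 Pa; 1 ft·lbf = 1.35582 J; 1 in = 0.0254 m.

162.8 bar → 1.628×10⁷ Pa
2.384 in² → 0.00153806 m²
F = P × A = 1.628×10⁷ × 0.00153806 = 25039.6 N
14.48 in → 0.367792 m
W = F × d = 25039.6 × 0.367792 = 9209.36 J
In ft·lbf: 9209.36 / 1.35582 = 6792.47 ft·lbf

6792 ft·lbf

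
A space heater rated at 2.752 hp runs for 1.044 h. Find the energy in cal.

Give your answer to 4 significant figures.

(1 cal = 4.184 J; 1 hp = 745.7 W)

2.752 hp × 745.7 → 2052.17 W
1.044 h × 3600 → 3758.4 s
E = P × t = 2052.17 W × 3758.4 s = 7.71288×10⁶ J
7.71288×10⁶ J ÷ (4.184 J/cal) = 1.84342×10⁶ cal

1.843×10⁶ cal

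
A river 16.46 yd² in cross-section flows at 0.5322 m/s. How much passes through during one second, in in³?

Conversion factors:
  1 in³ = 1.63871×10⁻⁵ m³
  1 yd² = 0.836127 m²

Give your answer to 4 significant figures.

16.46 yd² × 0.836127 = 13.7627 m²
V = v × A × t = 0.5322 m/s × 13.7627 m² × 1 s = 7.32451 m³
7.32451 m³ ÷ (1.63871×10⁻⁵ m³/in³) = 446968 in³

4.470×10⁵ in³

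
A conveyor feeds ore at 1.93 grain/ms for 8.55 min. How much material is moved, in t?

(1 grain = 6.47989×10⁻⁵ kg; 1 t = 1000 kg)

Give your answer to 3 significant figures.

1.93 grain/ms → 0.125062 kg/s
8.55 min → 513 s
m = ṁ × t = 0.125062 × 513 = 64.1568 kg
In t: 64.1568 / 1000 = 0.0641568 t

0.0642 t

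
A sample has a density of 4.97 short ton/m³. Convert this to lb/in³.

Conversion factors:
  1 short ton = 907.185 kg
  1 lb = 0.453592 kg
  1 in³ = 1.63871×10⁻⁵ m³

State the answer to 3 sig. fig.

4.97 short ton/m³ × 907.185 kg/short ton = 4508.71 kg/m³
4508.71 kg/m³ ÷ 0.453592 kg/lb × 1.63871×10⁻⁵ m³/in³ = 0.162888 lb/in³

0.163 lb/in³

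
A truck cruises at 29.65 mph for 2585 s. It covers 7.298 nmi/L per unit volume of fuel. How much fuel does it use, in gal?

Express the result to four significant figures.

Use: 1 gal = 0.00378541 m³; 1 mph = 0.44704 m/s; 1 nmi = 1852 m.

29.65 mph → 13.2547 m/s
d = v × t = 13.2547 × 2585 = 34263.4 m
7.298 nmi/L → 1.35159×10⁷ m/m³
V = d / (distance per unit fuel) = 34263.4 / 1.35159×10⁷ = 0.00253504 m³
In gal: 0.00253504 / 0.00378541 = 0.669687 gal

0.6697 gal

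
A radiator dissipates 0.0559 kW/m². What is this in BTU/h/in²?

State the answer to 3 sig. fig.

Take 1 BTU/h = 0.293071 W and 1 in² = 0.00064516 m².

0.123 BTU/h/in²

0.0559 kW/m² × 1000 W/kW = 55.9 W/m²
55.9 W/m² ÷ 0.293071 W/BTU/h × 0.00064516 m²/in² = 0.123057 BTU/h/in²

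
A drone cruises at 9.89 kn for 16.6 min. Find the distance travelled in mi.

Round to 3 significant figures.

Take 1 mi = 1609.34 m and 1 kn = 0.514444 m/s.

9.89 kn × 0.514444 → 5.08785 m/s
16.6 min × 60 → 996 s
d = v × t = 5.08785 m/s × 996 s = 5067.5 m
5067.5 m ÷ (1609.34 m/mi) = 3.14881 mi

3.15 mi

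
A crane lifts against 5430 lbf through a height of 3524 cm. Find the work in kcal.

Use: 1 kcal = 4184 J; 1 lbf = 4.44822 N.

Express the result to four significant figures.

5430 lbf × 4.44822 = 24153.8 N
3524 cm × 0.01 = 35.24 m
W = F × d = 24153.8 N × 35.24 m = 851180 J
851180 J ÷ (4184 J/kcal) = 203.437 kcal

203.4 kcal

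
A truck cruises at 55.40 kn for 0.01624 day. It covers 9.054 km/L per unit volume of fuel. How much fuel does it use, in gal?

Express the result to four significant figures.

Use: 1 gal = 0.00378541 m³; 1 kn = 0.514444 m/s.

1.167 gal

55.40 kn → 28.5002 m/s
0.01624 day → 1403.14 s
d = v × t = 28.5002 × 1403.14 = 39989.8 m
9.054 km/L → 9.054×10⁶ m/m³
V = d / (distance per unit fuel) = 39989.8 / 9.054×10⁶ = 0.00441681 m³
In gal: 0.00441681 / 0.00378541 = 1.1668 gal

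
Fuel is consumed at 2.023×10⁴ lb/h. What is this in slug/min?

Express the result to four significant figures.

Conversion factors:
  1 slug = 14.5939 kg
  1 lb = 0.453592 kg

2.023×10⁴ lb/h × 0.453592 kg/lb ÷ 3600 s/h = 2.54894 kg/s
2.54894 kg/s ÷ 14.5939 kg/slug × 60 s/min = 10.4795 slug/min

10.48 slug/min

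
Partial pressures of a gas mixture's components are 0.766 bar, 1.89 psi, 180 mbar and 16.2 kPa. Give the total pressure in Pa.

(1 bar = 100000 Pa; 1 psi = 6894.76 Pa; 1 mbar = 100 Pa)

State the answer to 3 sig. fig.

0.766 bar × 100000 = 76600 Pa
1.89 psi × 6894.76 = 13031.1 Pa
180 mbar × 100 = 18000 Pa
16.2 kPa × 1000 = 16200 Pa
Sum: 76600 + 13031.1 + 18000 + 16200 = 123831 Pa

1.24×10⁵ Pa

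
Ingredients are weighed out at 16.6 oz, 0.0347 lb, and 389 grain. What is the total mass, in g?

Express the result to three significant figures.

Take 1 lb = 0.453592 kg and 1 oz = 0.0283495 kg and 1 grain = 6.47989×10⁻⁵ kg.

16.6 oz × 0.0283495 = 0.470602 kg
0.0347 lb × 0.453592 = 0.0157396 kg
389 grain × 6.47989×10⁻⁵ = 0.0252068 kg
Sum: 0.470602 + 0.0157396 + 0.0252068 = 0.511548 kg
In g: 0.511548 / 0.001 = 511.548 g

512 g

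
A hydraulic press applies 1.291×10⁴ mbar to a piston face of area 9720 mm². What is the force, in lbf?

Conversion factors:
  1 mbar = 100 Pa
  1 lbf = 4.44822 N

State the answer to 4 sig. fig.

2821 lbf

1.291×10⁴ mbar × 100 = 1.291×10⁶ Pa
9720 mm² × 10⁻⁶ = 0.00972 m²
F = P × A = 1.291×10⁶ Pa × 0.00972 m² = 12548.5 N
12548.5 N ÷ (4.44822 N/lbf) = 2821.02 lbf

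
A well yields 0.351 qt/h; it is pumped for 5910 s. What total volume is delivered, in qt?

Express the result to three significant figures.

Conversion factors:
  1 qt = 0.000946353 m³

0.576 qt

0.351 qt/h → 9.22694×10⁻⁸ m³/s
V = Q × t = 9.22694×10⁻⁸ × 5910 = 5.45312×10⁻⁴ m³
In qt: 5.45312×10⁻⁴ / 0.000946353 = 0.576225 qt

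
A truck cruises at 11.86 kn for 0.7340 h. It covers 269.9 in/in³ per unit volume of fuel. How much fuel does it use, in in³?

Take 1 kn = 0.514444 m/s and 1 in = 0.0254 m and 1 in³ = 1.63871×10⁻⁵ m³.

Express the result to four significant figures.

11.86 kn → 6.10131 m/s
0.7340 h → 2642.4 s
d = v × t = 6.10131 × 2642.4 = 16122.1 m
269.9 in/in³ → 418345 m/m³
V = d / (distance per unit fuel) = 16122.1 / 418345 = 0.0385378 m³
In in³: 0.0385378 / 1.63871×10⁻⁵ = 2351.72 in³

2352 in³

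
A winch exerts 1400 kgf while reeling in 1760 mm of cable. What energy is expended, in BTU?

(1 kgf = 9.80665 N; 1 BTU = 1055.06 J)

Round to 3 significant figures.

22.9 BTU

1400 kgf × 9.80665 → 13729.3 N
1760 mm × 0.001 → 1.76 m
W = F × d = 13729.3 N × 1.76 m = 24163.6 J
24163.6 J ÷ (1055.06 J/BTU) = 22.9026 BTU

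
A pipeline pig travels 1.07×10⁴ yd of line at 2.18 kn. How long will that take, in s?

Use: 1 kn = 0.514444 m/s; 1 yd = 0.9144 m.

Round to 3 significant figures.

1.07×10⁴ yd × 0.9144 → 9784.08 m
2.18 kn × 0.514444 → 1.12149 m/s
t = d / v = 9784.08 m / 1.12149 m/s = 8724.18 s

8720 s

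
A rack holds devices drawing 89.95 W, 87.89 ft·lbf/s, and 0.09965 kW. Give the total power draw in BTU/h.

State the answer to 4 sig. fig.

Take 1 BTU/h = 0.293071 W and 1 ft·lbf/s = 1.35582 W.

89.95 W (already W)
87.89 ft·lbf/s × 1.35582 = 119.163 W
0.09965 kW × 1000 = 99.65 W
Combined: 89.95 + 119.163 + 99.65 = 308.763 W
In BTU/h: 308.763 / 0.293071 = 1053.54 BTU/h

1054 BTU/h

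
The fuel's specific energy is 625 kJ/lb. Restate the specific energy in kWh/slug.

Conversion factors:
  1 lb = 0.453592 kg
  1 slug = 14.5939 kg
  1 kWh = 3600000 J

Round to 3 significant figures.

5.59 kWh/slug

625 kJ/lb × 1000 J/kJ ÷ 0.453592 kg/lb = 1.37789×10⁶ J/kg
1.37789×10⁶ J/kg ÷ 3600000 J/kWh × 14.5939 kg/slug = 5.58577 kWh/slug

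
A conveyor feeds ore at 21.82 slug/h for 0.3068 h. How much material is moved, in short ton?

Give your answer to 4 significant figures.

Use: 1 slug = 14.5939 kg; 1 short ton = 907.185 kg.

21.82 slug/h → 0.0884552 kg/s
0.3068 h → 1104.48 s
m = ṁ × t = 0.0884552 × 1104.48 = 97.697 kg
In short ton: 97.697 / 907.185 = 0.107692 short ton

0.1077 short ton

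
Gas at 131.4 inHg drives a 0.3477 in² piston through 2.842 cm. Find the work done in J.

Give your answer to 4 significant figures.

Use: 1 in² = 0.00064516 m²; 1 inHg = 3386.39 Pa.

2.837 J

131.4 inHg → 444972 Pa
0.3477 in² → 2.24322×10⁻⁴ m²
F = P × A = 444972 × 2.24322×10⁻⁴ = 99.817 N
2.842 cm → 0.02842 m
W = F × d = 99.817 × 0.02842 = 2.8368 J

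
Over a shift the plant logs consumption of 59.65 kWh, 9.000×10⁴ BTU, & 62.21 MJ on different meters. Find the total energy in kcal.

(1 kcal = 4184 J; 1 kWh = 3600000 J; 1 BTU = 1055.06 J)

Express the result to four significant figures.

8.889×10⁴ kcal

59.65 kWh × 3600000 → 2.1474×10⁸ J
9.000×10⁴ BTU × 1055.06 → 9.49554×10⁷ J
62.21 MJ × 1000000 → 6.221×10⁷ J
Total: 2.1474×10⁸ + 9.49554×10⁷ + 6.221×10⁷ = 3.71905×10⁸ J
In kcal: 3.71905×10⁸ / 4184 = 88887.4 kcal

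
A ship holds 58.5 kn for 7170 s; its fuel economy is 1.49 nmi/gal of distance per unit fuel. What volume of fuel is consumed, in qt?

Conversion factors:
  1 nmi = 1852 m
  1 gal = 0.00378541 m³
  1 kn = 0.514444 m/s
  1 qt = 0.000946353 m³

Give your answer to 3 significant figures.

58.5 kn → 30.095 m/s
d = v × t = 30.095 × 7170 = 215781 m
1.49 nmi/gal → 728978 m/m³
V = d / (distance per unit fuel) = 215781 / 728978 = 0.296005 m³
In qt: 0.296005 / 0.000946353 = 312.785 qt

313 qt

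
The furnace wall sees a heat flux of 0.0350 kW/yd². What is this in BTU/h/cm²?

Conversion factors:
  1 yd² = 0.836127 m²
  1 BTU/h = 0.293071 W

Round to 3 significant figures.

0.0350 kW/yd² × 1000 W/kW ÷ 0.836127 m²/yd² = 41.8597 W/m²
41.8597 W/m² ÷ 0.293071 W/BTU/h × 0.0001 m²/cm² = 0.0142831 BTU/h/cm²

0.0143 BTU/h/cm²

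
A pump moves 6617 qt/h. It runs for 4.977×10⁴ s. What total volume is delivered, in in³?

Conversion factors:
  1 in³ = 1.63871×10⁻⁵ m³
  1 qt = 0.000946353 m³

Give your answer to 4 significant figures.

6617 qt/h → 0.00173945 m³/s
V = Q × t = 0.00173945 × 49770 = 86.5724 m³
In in³: 86.5724 / 1.63871×10⁻⁵ = 5.28296×10⁶ in³

5.283×10⁶ in³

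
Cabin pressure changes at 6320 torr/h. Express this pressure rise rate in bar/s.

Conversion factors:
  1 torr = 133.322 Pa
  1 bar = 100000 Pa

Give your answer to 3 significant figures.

0.00234 bar/s

6320 torr/h × 133.322 Pa/torr ÷ 3600 s/h = 234.054 Pa/s
234.054 Pa/s ÷ 100000 Pa/bar = 0.00234054 bar/s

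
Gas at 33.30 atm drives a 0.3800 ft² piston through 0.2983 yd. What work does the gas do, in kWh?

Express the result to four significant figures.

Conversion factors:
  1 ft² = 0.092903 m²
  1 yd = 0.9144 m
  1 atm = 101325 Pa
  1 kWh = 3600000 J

0.009025 kWh

33.30 atm → 3.37412×10⁶ Pa
0.3800 ft² → 0.0353031 m²
F = P × A = 3.37412×10⁶ × 0.0353031 = 119117 N
0.2983 yd → 0.272766 m
W = F × d = 119117 × 0.272766 = 32491.1 J
In kWh: 32491.1 / 3600000 = 0.00902531 kWh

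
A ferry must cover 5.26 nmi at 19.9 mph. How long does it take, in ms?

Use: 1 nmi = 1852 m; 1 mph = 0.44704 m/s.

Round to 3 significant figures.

5.26 nmi × 1852 → 9741.52 m
19.9 mph × 0.44704 → 8.8961 m/s
t = d / v = 9741.52 m / 8.8961 m/s = 1095.03 s
1095.03 s ÷ (0.001 s/ms) = 1.09503×10⁶ ms

1.10×10⁶ ms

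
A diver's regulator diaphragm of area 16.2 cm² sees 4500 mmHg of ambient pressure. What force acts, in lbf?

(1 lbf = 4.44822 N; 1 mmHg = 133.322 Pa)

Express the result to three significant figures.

218 lbf

4500 mmHg × 133.322 → 599949 Pa
16.2 cm² × 0.0001 → 0.00162 m²
F = P × A = 599949 Pa × 0.00162 m² = 971.917 N
971.917 N ÷ (4.44822 N/lbf) = 218.496 lbf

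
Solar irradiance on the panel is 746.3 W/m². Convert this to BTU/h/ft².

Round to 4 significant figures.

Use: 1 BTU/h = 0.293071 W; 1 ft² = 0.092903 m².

236.6 BTU/h/ft²

746.3 W/m² is already 746.3 W/m²
746.3 W/m² ÷ 0.293071 W/BTU/h × 0.092903 m²/ft² = 236.576 BTU/h/ft²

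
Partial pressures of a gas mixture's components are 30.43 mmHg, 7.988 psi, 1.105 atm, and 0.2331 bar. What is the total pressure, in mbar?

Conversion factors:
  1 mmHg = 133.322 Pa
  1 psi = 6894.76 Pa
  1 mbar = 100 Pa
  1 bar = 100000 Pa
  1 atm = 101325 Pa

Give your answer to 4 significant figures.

1944 mbar

30.43 mmHg × 133.322 = 4056.99 Pa
7.988 psi × 6894.76 = 55075.3 Pa
1.105 atm × 101325 = 111964 Pa
0.2331 bar × 100000 = 23310 Pa
Combined: 4056.99 + 55075.3 + 111964 + 23310 = 194406 Pa
In mbar: 194406 / 100 = 1944.06 mbar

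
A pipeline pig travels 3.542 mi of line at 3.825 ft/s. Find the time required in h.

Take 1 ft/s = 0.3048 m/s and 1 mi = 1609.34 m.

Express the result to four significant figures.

1.358 h

3.542 mi × 1609.34 → 5700.28 m
3.825 ft/s × 0.3048 → 1.16586 m/s
t = d / v = 5700.28 m / 1.16586 m/s = 4889.33 s
4889.33 s ÷ (3600 s/h) = 1.35815 h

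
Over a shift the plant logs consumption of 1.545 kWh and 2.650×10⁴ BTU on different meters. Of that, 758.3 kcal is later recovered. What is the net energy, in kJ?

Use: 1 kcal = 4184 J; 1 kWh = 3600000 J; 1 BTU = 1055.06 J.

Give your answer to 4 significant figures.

3.035×10⁴ kJ

1.545 kWh × 3600000 = 5.562×10⁶ J
2.650×10⁴ BTU × 1055.06 = 2.79591×10⁷ J
758.3 kcal × 4184 = 3.17273×10⁶ J
Sum: 5.562×10⁶ + 2.79591×10⁷ − 3.17273×10⁶ = 3.03484×10⁷ J
In kJ: 3.03484×10⁷ / 1000 = 30348.4 kJ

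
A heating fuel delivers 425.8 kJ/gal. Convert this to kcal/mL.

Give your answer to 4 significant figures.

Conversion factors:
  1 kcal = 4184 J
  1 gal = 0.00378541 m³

425.8 kJ/gal × 1000 J/kJ ÷ 0.00378541 m³/gal = 1.12485×10⁸ J/m³
1.12485×10⁸ J/m³ ÷ 4184 J/kcal × 10⁻⁶ m³/mL = 0.0268846 kcal/mL

0.02688 kcal/mL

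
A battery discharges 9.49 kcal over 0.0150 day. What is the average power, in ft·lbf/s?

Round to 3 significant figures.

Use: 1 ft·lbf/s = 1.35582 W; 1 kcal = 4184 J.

9.49 kcal × 4184 = 39706.2 J
0.0150 day × 86400 = 1296 s
P = E / t = 39706.2 J / 1296 s = 30.6375 W
30.6375 W ÷ (1.35582 W/ft·lbf/s) = 22.597 ft·lbf/s

22.6 ft·lbf/s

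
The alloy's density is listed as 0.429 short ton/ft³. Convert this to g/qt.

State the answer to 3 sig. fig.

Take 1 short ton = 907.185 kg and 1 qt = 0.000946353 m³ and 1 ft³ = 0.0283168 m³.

1.30×10⁴ g/qt

0.429 short ton/ft³ × 907.185 kg/short ton ÷ 0.0283168 m³/ft³ = 13743.9 kg/m³
13743.9 kg/m³ ÷ 0.001 kg/g × 0.000946353 m³/qt = 13006.6 g/qt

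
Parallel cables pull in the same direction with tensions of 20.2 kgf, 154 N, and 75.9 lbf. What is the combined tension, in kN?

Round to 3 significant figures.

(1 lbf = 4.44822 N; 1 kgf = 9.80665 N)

0.690 kN

20.2 kgf × 9.80665 = 198.094 N
154 N (already N)
75.9 lbf × 4.44822 = 337.62 N
Total: 198.094 + 154 + 337.62 = 689.714 N
In kN: 689.714 / 1000 = 0.689714 kN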